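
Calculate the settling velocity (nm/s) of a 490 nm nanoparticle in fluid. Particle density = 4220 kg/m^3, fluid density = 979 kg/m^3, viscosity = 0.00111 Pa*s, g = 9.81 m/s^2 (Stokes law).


Radius R = 490/2 nm = 2.45e-07 m
Density difference = 4220 - 979 = 3241 kg/m^3
v = 2 * R^2 * (rho_p - rho_f) * g / (9 * eta)
v = 2 * (2.45e-07)^2 * 3241 * 9.81 / (9 * 0.00111)
v = 3.82072e-07 m/s = 382.0716 nm/s

382.0716


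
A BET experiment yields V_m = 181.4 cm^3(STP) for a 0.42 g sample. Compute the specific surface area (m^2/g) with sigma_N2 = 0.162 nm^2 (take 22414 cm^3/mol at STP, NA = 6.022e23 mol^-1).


Number of moles in monolayer = V_m / 22414 = 181.4 / 22414 = 0.00809316
Number of molecules = moles * NA = 0.00809316 * 6.022e23
SA = molecules * sigma / mass
SA = (181.4 / 22414) * 6.022e23 * 0.162e-18 / 0.42
SA = 1879.9 m^2/g

1879.9


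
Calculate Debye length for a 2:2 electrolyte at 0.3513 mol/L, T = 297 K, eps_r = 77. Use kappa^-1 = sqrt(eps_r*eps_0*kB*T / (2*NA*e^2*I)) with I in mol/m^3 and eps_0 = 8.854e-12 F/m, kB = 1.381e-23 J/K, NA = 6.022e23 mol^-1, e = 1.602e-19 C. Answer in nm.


Ionic strength I = 0.3513 * 2^2 * 1000 = 1405.2 mol/m^3
kappa^-1 = sqrt(77 * 8.854e-12 * 1.381e-23 * 297 / (2 * 6.022e23 * (1.602e-19)^2 * 1405.2))
kappa^-1 = 0.254 nm

0.254


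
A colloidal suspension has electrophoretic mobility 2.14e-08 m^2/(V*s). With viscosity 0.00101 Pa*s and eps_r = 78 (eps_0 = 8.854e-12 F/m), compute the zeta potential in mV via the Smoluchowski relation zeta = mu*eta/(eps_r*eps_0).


Smoluchowski equation: zeta = mu * eta / (eps_r * eps_0)
zeta = 2.14e-08 * 0.00101 / (78 * 8.854e-12)
zeta = 0.031297 V = 31.3 mV

31.3


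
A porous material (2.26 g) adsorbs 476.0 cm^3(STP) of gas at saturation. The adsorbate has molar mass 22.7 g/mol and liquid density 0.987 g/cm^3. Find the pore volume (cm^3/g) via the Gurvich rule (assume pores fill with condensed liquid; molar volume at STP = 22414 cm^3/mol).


Moles adsorbed n = V_ads / 22414 = 476.0 / 22414 = 2.123673e-02 mol
Liquid volume V_liq = n * M / rho_liq = 2.123673e-02 * 22.7 / 0.987 = 0.48842 cm^3
Specific pore volume V_pore = V_liq / m_sample = 0.48842 / 2.26
V_pore = 0.2161 cm^3/g

0.2161


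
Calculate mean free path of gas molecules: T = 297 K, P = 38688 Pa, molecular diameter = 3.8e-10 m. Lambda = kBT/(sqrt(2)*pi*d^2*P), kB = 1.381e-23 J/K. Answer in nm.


Mean free path: lambda = kB*T / (sqrt(2) * pi * d^2 * P)
lambda = 1.381e-23 * 297 / (sqrt(2) * pi * (3.8e-10)^2 * 38688)
lambda = 1.6525e-07 m
lambda = 165.25 nm

165.25


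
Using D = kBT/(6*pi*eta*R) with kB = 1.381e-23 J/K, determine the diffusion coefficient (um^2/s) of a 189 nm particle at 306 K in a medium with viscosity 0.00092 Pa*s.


Radius R = 189/2 = 94.5 nm = 9.45e-08 m
D = kB*T / (6*pi*eta*R)
D = 1.381e-23 * 306 / (6 * pi * 0.00092 * 9.45e-08)
D = 2.57866e-12 m^2/s = 2.579 um^2/s

2.579


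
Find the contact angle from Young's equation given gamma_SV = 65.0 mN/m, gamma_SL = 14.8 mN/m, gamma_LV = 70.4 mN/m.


cos(theta) = (gamma_SV - gamma_SL) / gamma_LV
cos(theta) = (65.0 - 14.8) / 70.4
cos(theta) = 0.713068
theta = arccos(0.713068) = 44.51 degrees

44.51


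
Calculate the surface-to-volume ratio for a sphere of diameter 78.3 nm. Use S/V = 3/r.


Radius r = 78.3/2 = 39.15 nm
S/V = 3 / r = 3 / 39.15
S/V = 0.0766 nm^-1

0.0766


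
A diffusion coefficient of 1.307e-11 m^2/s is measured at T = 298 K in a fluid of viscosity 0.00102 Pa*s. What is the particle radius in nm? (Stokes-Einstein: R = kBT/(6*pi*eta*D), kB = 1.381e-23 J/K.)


Stokes-Einstein: R = kB*T / (6*pi*eta*D)
R = 1.381e-23 * 298 / (6 * pi * 0.00102 * 1.307e-11)
R = 1.6377e-08 m = 16.38 nm

16.38


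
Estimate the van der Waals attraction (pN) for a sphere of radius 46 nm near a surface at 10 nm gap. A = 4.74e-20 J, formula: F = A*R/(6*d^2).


Convert to SI: R = 46 nm = 4.6e-08 m, d = 10 nm = 1e-08 m
F = A * R / (6 * d^2)
F = 4.74e-20 * 4.6e-08 / (6 * (1e-08)^2)
F = 3.634e-12 N = 3.634 pN

3.634


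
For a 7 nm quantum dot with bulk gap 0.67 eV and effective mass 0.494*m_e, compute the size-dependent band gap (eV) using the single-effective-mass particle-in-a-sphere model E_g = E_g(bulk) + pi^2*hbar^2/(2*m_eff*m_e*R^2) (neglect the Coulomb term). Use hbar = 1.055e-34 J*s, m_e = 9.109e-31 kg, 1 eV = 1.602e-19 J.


Radius R = 7/2 nm = 3.5e-09 m
Confinement energy dE = pi^2 * hbar^2 / (2 * m_eff * m_e * R^2)
dE = pi^2 * (1.055e-34)^2 / (2 * 0.494 * 9.109e-31 * (3.5e-09)^2) J, divided by 1.602e-19 J/eV
dE = 0.0622 eV
Total band gap = E_g(bulk) + dE = 0.67 + 0.0622 = 0.7322 eV

0.7322


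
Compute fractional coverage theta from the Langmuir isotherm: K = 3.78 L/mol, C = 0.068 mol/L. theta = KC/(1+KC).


Langmuir isotherm: theta = K*C / (1 + K*C)
K*C = 3.78 * 0.068 = 0.25704
theta = 0.25704 / (1 + 0.25704) = 0.25704 / 1.25704
theta = 0.2045

0.2045


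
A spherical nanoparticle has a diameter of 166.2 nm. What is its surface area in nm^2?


Radius r = 166.2/2 = 83.1 nm
Surface area SA = 4 * pi * r^2
SA = 4 * pi * (83.1)^2
SA = 86778.45 nm^2

86778.45


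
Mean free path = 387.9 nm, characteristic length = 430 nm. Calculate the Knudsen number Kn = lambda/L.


Knudsen number Kn = lambda / L
Kn = 387.9 / 430
Kn = 0.9021

0.9021


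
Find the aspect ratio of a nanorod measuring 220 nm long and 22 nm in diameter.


Aspect ratio AR = length / diameter
AR = 220 / 22
AR = 10.0

10.0


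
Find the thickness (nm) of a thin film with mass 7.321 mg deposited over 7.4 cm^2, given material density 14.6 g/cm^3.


Convert: m = 7.321 mg = 7.3210e-06 kg, A = 7.4 cm^2 = 7.4000e-04 m^2, rho = 14.6 g/cm^3 = 14600 kg/m^3
t = m / (A * rho)
t = 7.3210e-06 / (7.4000e-04 * 14600)
t = 6.7762e-07 m = 677.6 nm

677.6


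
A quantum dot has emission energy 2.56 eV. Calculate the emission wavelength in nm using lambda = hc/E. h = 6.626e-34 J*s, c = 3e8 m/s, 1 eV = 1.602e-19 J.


Convert energy: E = 2.56 eV = 2.56 * 1.602e-19 = 4.10112e-19 J
lambda = h*c / E = 6.626e-34 * 3e8 / 4.10112e-19
lambda = 4.84697e-07 m = 484.7 nm

484.7


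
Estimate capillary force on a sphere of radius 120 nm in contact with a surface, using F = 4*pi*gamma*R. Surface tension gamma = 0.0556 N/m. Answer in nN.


Convert radius: R = 120 nm = 1.2e-07 m
F = 4 * pi * gamma * R
F = 4 * pi * 0.0556 * 1.2e-07
F = 8.38428e-08 N = 83.8428 nN

83.8428


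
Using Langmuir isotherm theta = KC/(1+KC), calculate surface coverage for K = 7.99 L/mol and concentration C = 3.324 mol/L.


Langmuir isotherm: theta = K*C / (1 + K*C)
K*C = 7.99 * 3.324 = 26.55876
theta = 26.55876 / (1 + 26.55876) = 26.55876 / 27.55876
theta = 0.9637

0.9637


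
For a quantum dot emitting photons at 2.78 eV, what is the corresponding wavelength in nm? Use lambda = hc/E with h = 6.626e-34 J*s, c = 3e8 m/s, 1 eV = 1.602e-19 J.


Convert energy: E = 2.78 eV = 2.78 * 1.602e-19 = 4.45356e-19 J
lambda = h*c / E = 6.626e-34 * 3e8 / 4.45356e-19
lambda = 4.4634e-07 m = 446.3 nm

446.3


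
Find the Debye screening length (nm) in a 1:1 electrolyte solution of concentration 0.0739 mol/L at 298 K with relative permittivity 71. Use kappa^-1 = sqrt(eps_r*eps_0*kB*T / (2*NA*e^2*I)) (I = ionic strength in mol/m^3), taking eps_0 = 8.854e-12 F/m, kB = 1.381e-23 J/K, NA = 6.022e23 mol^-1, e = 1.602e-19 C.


Ionic strength I = 0.0739 * 1^2 * 1000 = 73.9 mol/m^3
kappa^-1 = sqrt(71 * 8.854e-12 * 1.381e-23 * 298 / (2 * 6.022e23 * (1.602e-19)^2 * 73.9))
kappa^-1 = 1.064 nm

1.064


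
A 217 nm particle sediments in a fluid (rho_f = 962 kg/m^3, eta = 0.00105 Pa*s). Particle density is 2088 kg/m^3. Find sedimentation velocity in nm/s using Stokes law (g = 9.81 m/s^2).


Radius R = 217/2 nm = 1.085e-07 m
Density difference = 2088 - 962 = 1126 kg/m^3
v = 2 * R^2 * (rho_p - rho_f) * g / (9 * eta)
v = 2 * (1.085e-07)^2 * 1126 * 9.81 / (9 * 0.00105)
v = 2.75211e-08 m/s = 27.5211 nm/s

27.5211


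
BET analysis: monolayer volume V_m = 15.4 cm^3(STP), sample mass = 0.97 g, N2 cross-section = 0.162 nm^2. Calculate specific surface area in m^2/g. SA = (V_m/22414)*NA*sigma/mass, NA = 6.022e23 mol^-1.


Number of moles in monolayer = V_m / 22414 = 15.4 / 22414 = 0.00068707
Number of molecules = moles * NA = 0.00068707 * 6.022e23
SA = molecules * sigma / mass
SA = (15.4 / 22414) * 6.022e23 * 0.162e-18 / 0.97
SA = 69.1 m^2/g

69.1


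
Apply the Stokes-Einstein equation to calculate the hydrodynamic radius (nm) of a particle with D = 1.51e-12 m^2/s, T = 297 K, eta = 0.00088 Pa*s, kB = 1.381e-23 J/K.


Stokes-Einstein: R = kB*T / (6*pi*eta*D)
R = 1.381e-23 * 297 / (6 * pi * 0.00088 * 1.51e-12)
R = 1.63753e-07 m = 163.75 nm

163.75


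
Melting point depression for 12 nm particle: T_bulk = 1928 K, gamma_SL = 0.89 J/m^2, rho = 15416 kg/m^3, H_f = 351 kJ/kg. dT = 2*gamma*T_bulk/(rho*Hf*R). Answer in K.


Radius R = 12/2 = 6 nm = 6e-09 m
Convert H_f = 351 kJ/kg = 351000 J/kg
dT = 2 * gamma_SL * T_bulk / (rho * H_f * R)
dT = 2 * 0.89 * 1928 / (15416 * 351000 * 6e-09)
dT = 105.7 K

105.7


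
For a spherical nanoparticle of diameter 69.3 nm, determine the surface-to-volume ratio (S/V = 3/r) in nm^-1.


Radius r = 69.3/2 = 34.65 nm
S/V = 3 / r = 3 / 34.65
S/V = 0.0866 nm^-1

0.0866


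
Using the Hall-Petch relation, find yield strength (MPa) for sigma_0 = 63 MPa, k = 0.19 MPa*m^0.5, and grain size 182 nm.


d = 182 nm = 1.82e-07 m
sqrt(d) = 0.0004266146
Hall-Petch contribution = k / sqrt(d) = 0.19 / 0.0004266146 = 445.4 MPa
sigma = sigma_0 + k/sqrt(d) = 63 + 445.4 = 508.4 MPa

508.4


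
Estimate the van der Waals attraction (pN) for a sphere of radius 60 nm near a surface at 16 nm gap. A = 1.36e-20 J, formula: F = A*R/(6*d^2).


Convert to SI: R = 60 nm = 6e-08 m, d = 16 nm = 1.6e-08 m
F = A * R / (6 * d^2)
F = 1.36e-20 * 6e-08 / (6 * (1.6e-08)^2)
F = 5.3125e-13 N = 0.531 pN

0.531


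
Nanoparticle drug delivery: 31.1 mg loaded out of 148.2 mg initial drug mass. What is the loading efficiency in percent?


Drug loading efficiency = (drug loaded / drug initial) * 100
DLE = 31.1 / 148.2 * 100
DLE = 0.2099 * 100
DLE = 20.99%

20.99


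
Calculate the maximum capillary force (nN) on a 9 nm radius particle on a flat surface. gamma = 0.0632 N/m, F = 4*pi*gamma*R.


Convert radius: R = 9 nm = 9e-09 m
F = 4 * pi * gamma * R
F = 4 * pi * 0.0632 * 9e-09
F = 7.14775e-09 N = 7.1478 nN

7.1478


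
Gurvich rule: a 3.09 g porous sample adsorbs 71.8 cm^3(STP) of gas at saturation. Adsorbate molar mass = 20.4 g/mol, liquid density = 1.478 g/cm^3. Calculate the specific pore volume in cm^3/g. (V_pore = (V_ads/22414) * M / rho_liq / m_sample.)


Moles adsorbed n = V_ads / 22414 = 71.8 / 22414 = 3.203355e-03 mol
Liquid volume V_liq = n * M / rho_liq = 3.203355e-03 * 20.4 / 1.478 = 0.04421 cm^3
Specific pore volume V_pore = V_liq / m_sample = 0.04421 / 3.09
V_pore = 0.0143 cm^3/g

0.0143


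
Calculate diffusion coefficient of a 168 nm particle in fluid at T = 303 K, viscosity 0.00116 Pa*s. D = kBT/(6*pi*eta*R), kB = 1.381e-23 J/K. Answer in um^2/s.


Radius R = 168/2 = 84 nm = 8.4e-08 m
D = kB*T / (6*pi*eta*R)
D = 1.381e-23 * 303 / (6 * pi * 0.00116 * 8.4e-08)
D = 2.27823e-12 m^2/s = 2.278 um^2/s

2.278


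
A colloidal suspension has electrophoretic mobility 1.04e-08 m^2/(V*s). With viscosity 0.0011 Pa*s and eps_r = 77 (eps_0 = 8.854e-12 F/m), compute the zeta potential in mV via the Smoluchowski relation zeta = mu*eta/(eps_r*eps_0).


Smoluchowski equation: zeta = mu * eta / (eps_r * eps_0)
zeta = 1.04e-08 * 0.0011 / (77 * 8.854e-12)
zeta = 0.01678 V = 16.78 mV

16.78


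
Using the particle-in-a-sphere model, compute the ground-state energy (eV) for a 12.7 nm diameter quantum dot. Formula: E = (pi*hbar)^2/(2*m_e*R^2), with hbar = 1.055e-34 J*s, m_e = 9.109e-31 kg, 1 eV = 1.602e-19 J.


Radius R = 12.7/2 = 6.35 nm = 6.35e-09 m
E = (pi * 1.055e-34)^2 / (2 * 9.109e-31 * (6.35e-09)^2)
E(J) = 1.4954e-21
E = E(J) / 1.602e-19 = 0.0093 eV

0.0093


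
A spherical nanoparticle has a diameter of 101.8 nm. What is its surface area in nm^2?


Radius r = 101.8/2 = 50.9 nm
Surface area SA = 4 * pi * r^2
SA = 4 * pi * (50.9)^2
SA = 32557.08 nm^2

32557.08


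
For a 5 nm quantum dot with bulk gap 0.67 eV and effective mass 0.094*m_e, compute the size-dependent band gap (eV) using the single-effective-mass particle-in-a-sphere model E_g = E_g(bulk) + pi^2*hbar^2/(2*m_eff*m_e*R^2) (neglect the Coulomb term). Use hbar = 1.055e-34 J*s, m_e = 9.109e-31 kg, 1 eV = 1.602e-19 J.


Radius R = 5/2 nm = 2.5e-09 m
Confinement energy dE = pi^2 * hbar^2 / (2 * m_eff * m_e * R^2)
dE = pi^2 * (1.055e-34)^2 / (2 * 0.094 * 9.109e-31 * (2.5e-09)^2) J, divided by 1.602e-19 J/eV
dE = 0.6407 eV
Total band gap = E_g(bulk) + dE = 0.67 + 0.6407 = 1.3107 eV

1.3107


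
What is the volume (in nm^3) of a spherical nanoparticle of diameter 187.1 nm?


Radius r = 187.1/2 = 93.55 nm
Volume V = (4/3) * pi * r^3
V = (4/3) * pi * (93.55)^3
V = 3429414.54 nm^3

3429414.54


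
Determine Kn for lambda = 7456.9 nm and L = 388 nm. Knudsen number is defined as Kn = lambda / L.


Knudsen number Kn = lambda / L
Kn = 7456.9 / 388
Kn = 19.2188

19.2188


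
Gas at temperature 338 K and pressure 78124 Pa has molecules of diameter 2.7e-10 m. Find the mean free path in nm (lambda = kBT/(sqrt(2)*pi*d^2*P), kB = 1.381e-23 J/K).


Mean free path: lambda = kB*T / (sqrt(2) * pi * d^2 * P)
lambda = 1.381e-23 * 338 / (sqrt(2) * pi * (2.7e-10)^2 * 78124)
lambda = 1.84473e-07 m
lambda = 184.47 nm

184.47


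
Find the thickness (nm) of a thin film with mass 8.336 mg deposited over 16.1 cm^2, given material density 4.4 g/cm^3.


Convert: m = 8.336 mg = 8.3360e-06 kg, A = 16.1 cm^2 = 1.6100e-03 m^2, rho = 4.4 g/cm^3 = 4400 kg/m^3
t = m / (A * rho)
t = 8.3360e-06 / (1.6100e-03 * 4400)
t = 1.1767e-06 m = 1176.7 nm

1176.7


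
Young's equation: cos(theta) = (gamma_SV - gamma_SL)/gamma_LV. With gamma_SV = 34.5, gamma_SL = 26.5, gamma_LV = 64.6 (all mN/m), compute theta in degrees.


cos(theta) = (gamma_SV - gamma_SL) / gamma_LV
cos(theta) = (34.5 - 26.5) / 64.6
cos(theta) = 0.123839
theta = arccos(0.123839) = 82.89 degrees

82.89


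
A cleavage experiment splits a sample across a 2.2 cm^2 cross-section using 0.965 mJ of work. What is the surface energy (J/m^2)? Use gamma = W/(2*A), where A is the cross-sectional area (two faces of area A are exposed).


Convert: A = 2.2 cm^2 = 0.00022 m^2, W = 0.965 mJ = 0.000965 J
Cleaving exposes two faces of area A, so total new surface = 2*A and gamma = W / (2*A)
gamma = 0.000965 / (2 * 0.00022)
gamma = 2.193 J/m^2

2.193


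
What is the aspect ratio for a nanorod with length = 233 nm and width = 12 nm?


Aspect ratio AR = length / diameter
AR = 233 / 12
AR = 19.42

19.42


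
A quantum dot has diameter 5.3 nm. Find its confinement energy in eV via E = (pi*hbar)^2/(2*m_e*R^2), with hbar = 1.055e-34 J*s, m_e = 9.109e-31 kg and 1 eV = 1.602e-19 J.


Radius R = 5.3/2 = 2.65 nm = 2.65e-09 m
E = (pi * 1.055e-34)^2 / (2 * 9.109e-31 * (2.65e-09)^2)
E(J) = 8.58642e-21
E = E(J) / 1.602e-19 = 0.0536 eV

0.0536


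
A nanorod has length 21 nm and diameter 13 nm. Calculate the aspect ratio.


Aspect ratio AR = length / diameter
AR = 21 / 13
AR = 1.62

1.62


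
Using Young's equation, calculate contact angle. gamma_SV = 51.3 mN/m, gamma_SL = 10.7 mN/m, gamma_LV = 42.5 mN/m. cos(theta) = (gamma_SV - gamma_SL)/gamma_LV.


cos(theta) = (gamma_SV - gamma_SL) / gamma_LV
cos(theta) = (51.3 - 10.7) / 42.5
cos(theta) = 0.955294
theta = arccos(0.955294) = 17.2 degrees

17.2


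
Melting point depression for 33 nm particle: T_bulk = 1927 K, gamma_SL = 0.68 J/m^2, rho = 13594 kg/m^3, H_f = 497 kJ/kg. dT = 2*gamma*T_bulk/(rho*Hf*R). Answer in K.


Radius R = 33/2 = 16.5 nm = 1.65e-08 m
Convert H_f = 497 kJ/kg = 497000 J/kg
dT = 2 * gamma_SL * T_bulk / (rho * H_f * R)
dT = 2 * 0.68 * 1927 / (13594 * 497000 * 1.65e-08)
dT = 23.5 K

23.5


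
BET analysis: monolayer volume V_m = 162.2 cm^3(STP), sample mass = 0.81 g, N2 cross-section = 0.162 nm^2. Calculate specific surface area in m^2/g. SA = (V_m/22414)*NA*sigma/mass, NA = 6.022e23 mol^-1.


Number of moles in monolayer = V_m / 22414 = 162.2 / 22414 = 0.00723655
Number of molecules = moles * NA = 0.00723655 * 6.022e23
SA = molecules * sigma / mass
SA = (162.2 / 22414) * 6.022e23 * 0.162e-18 / 0.81
SA = 871.6 m^2/g

871.6


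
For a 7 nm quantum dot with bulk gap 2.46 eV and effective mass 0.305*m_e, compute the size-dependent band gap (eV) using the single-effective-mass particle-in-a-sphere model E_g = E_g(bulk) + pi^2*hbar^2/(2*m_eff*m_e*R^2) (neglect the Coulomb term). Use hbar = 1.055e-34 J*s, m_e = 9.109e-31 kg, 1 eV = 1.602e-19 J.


Radius R = 7/2 nm = 3.5e-09 m
Confinement energy dE = pi^2 * hbar^2 / (2 * m_eff * m_e * R^2)
dE = pi^2 * (1.055e-34)^2 / (2 * 0.305 * 9.109e-31 * (3.5e-09)^2) J, divided by 1.602e-19 J/eV
dE = 0.1007 eV
Total band gap = E_g(bulk) + dE = 2.46 + 0.1007 = 2.5607 eV

2.5607


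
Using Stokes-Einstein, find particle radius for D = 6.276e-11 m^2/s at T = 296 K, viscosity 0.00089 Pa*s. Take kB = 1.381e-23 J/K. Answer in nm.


Stokes-Einstein: R = kB*T / (6*pi*eta*D)
R = 1.381e-23 * 296 / (6 * pi * 0.00089 * 6.276e-11)
R = 3.8825e-09 m = 3.88 nm

3.88


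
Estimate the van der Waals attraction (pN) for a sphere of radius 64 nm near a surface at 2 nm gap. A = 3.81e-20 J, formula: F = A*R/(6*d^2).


Convert to SI: R = 64 nm = 6.4e-08 m, d = 2 nm = 2e-09 m
F = A * R / (6 * d^2)
F = 3.81e-20 * 6.4e-08 / (6 * (2e-09)^2)
F = 1.016e-10 N = 101.6 pN

101.6


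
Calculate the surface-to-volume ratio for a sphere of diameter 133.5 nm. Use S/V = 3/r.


Radius r = 133.5/2 = 66.75 nm
S/V = 3 / r = 3 / 66.75
S/V = 0.0449 nm^-1

0.0449


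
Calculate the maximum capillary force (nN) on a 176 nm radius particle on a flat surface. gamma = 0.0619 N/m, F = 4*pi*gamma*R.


Convert radius: R = 176 nm = 1.76e-07 m
F = 4 * pi * gamma * R
F = 4 * pi * 0.0619 * 1.76e-07
F = 1.36903e-07 N = 136.9031 nN

136.9031


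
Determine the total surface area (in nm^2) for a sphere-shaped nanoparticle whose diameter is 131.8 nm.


Radius r = 131.8/2 = 65.9 nm
Surface area SA = 4 * pi * r^2
SA = 4 * pi * (65.9)^2
SA = 54573.36 nm^2

54573.36


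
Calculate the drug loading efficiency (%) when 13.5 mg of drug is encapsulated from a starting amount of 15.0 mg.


Drug loading efficiency = (drug loaded / drug initial) * 100
DLE = 13.5 / 15.0 * 100
DLE = 0.9 * 100
DLE = 90.0%

90.0


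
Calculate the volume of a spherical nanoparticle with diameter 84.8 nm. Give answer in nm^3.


Radius r = 84.8/2 = 42.4 nm
Volume V = (4/3) * pi * r^3
V = (4/3) * pi * (42.4)^3
V = 319290.63 nm^3

319290.63


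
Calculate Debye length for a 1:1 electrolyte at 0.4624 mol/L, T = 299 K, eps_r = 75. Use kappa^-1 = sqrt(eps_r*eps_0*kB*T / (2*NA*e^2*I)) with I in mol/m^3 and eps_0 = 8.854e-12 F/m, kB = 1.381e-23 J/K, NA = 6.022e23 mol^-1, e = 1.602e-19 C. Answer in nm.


Ionic strength I = 0.4624 * 1^2 * 1000 = 462.4 mol/m^3
kappa^-1 = sqrt(75 * 8.854e-12 * 1.381e-23 * 299 / (2 * 6.022e23 * (1.602e-19)^2 * 462.4))
kappa^-1 = 0.438 nm

0.438


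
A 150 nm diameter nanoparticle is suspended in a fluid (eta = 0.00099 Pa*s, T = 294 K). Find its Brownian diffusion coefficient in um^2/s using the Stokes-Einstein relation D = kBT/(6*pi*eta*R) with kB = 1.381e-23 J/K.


Radius R = 150/2 = 75 nm = 7.5e-08 m
D = kB*T / (6*pi*eta*R)
D = 1.381e-23 * 294 / (6 * pi * 0.00099 * 7.5e-08)
D = 2.90097e-12 m^2/s = 2.901 um^2/s

2.901


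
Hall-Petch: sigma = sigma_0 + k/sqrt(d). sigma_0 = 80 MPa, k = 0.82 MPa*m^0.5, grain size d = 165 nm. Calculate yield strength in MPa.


d = 165 nm = 1.65e-07 m
sqrt(d) = 0.0004062019
Hall-Petch contribution = k / sqrt(d) = 0.82 / 0.0004062019 = 2018.7 MPa
sigma = sigma_0 + k/sqrt(d) = 80 + 2018.7 = 2098.7 MPa

2098.7


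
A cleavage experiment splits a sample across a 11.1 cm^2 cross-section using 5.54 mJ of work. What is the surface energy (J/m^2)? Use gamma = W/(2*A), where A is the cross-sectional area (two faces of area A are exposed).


Convert: A = 11.1 cm^2 = 0.00111 m^2, W = 5.54 mJ = 0.00554 J
Cleaving exposes two faces of area A, so total new surface = 2*A and gamma = W / (2*A)
gamma = 0.00554 / (2 * 0.00111)
gamma = 2.495 J/m^2

2.495


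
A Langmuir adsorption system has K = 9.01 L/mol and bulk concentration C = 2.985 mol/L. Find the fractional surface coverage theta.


Langmuir isotherm: theta = K*C / (1 + K*C)
K*C = 9.01 * 2.985 = 26.89485
theta = 26.89485 / (1 + 26.89485) = 26.89485 / 27.89485
theta = 0.9642

0.9642


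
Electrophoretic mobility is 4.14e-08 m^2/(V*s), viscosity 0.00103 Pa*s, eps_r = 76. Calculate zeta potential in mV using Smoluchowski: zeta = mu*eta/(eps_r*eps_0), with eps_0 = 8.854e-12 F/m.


Smoluchowski equation: zeta = mu * eta / (eps_r * eps_0)
zeta = 4.14e-08 * 0.00103 / (76 * 8.854e-12)
zeta = 0.06337 V = 63.37 mV

63.37


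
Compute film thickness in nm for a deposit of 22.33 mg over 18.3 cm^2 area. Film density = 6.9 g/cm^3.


Convert: m = 22.33 mg = 2.2330e-05 kg, A = 18.3 cm^2 = 1.8300e-03 m^2, rho = 6.9 g/cm^3 = 6900 kg/m^3
t = m / (A * rho)
t = 2.2330e-05 / (1.8300e-03 * 6900)
t = 1.7684e-06 m = 1768.4 nm

1768.4


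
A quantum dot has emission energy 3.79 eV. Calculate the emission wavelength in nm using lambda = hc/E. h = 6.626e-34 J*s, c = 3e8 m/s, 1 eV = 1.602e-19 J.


Convert energy: E = 3.79 eV = 3.79 * 1.602e-19 = 6.07158e-19 J
lambda = h*c / E = 6.626e-34 * 3e8 / 6.07158e-19
lambda = 3.27394e-07 m = 327.4 nm

327.4


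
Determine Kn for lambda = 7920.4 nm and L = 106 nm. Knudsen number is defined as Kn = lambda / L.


Knudsen number Kn = lambda / L
Kn = 7920.4 / 106
Kn = 74.7208

74.7208


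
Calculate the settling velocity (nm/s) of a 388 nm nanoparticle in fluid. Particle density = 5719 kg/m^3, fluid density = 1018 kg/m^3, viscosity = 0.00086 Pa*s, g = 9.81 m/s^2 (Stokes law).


Radius R = 388/2 nm = 1.94e-07 m
Density difference = 5719 - 1018 = 4701 kg/m^3
v = 2 * R^2 * (rho_p - rho_f) * g / (9 * eta)
v = 2 * (1.94e-07)^2 * 4701 * 9.81 / (9 * 0.00086)
v = 4.48489e-07 m/s = 448.489 nm/s

448.489


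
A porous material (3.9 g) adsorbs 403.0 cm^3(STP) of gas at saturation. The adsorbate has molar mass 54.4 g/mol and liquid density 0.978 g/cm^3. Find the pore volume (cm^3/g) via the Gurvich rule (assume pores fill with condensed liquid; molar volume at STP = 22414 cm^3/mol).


Moles adsorbed n = V_ads / 22414 = 403.0 / 22414 = 1.797983e-02 mol
Liquid volume V_liq = n * M / rho_liq = 1.797983e-02 * 54.4 / 0.978 = 1.00011 cm^3
Specific pore volume V_pore = V_liq / m_sample = 1.00011 / 3.9
V_pore = 0.2564 cm^3/g

0.2564


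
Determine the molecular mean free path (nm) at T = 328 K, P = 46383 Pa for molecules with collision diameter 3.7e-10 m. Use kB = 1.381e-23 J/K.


Mean free path: lambda = kB*T / (sqrt(2) * pi * d^2 * P)
lambda = 1.381e-23 * 328 / (sqrt(2) * pi * (3.7e-10)^2 * 46383)
lambda = 1.60561e-07 m
lambda = 160.56 nm

160.56


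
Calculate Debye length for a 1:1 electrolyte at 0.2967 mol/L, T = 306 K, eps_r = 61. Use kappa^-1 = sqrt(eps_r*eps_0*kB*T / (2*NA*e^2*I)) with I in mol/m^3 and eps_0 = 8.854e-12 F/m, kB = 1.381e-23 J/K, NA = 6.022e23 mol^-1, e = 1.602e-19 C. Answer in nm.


Ionic strength I = 0.2967 * 1^2 * 1000 = 296.7 mol/m^3
kappa^-1 = sqrt(61 * 8.854e-12 * 1.381e-23 * 306 / (2 * 6.022e23 * (1.602e-19)^2 * 296.7))
kappa^-1 = 0.499 nm

0.499


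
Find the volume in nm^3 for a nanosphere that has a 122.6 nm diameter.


Radius r = 122.6/2 = 61.3 nm
Volume V = (4/3) * pi * r^3
V = (4/3) * pi * (61.3)^3
V = 964872.73 nm^3

964872.73


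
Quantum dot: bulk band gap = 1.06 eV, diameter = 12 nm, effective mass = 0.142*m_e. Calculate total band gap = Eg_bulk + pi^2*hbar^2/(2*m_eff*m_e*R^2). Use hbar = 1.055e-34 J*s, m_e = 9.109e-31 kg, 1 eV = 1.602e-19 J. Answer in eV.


Radius R = 12/2 nm = 6e-09 m
Confinement energy dE = pi^2 * hbar^2 / (2 * m_eff * m_e * R^2)
dE = pi^2 * (1.055e-34)^2 / (2 * 0.142 * 9.109e-31 * (6e-09)^2) J, divided by 1.602e-19 J/eV
dE = 0.0736 eV
Total band gap = E_g(bulk) + dE = 1.06 + 0.0736 = 1.1336 eV

1.1336


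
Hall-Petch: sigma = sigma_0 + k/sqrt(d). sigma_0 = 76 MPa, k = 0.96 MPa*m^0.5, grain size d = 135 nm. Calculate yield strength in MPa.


d = 135 nm = 1.35e-07 m
sqrt(d) = 0.0003674235
Hall-Petch contribution = k / sqrt(d) = 0.96 / 0.0003674235 = 2612.8 MPa
sigma = sigma_0 + k/sqrt(d) = 76 + 2612.8 = 2688.8 MPa

2688.8


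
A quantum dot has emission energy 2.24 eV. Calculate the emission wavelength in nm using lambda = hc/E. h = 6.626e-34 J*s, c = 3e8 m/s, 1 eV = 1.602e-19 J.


Convert energy: E = 2.24 eV = 2.24 * 1.602e-19 = 3.58848e-19 J
lambda = h*c / E = 6.626e-34 * 3e8 / 3.58848e-19
lambda = 5.53939e-07 m = 553.9 nm

553.9


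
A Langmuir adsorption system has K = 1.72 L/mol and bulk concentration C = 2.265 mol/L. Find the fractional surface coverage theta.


Langmuir isotherm: theta = K*C / (1 + K*C)
K*C = 1.72 * 2.265 = 3.8958
theta = 3.8958 / (1 + 3.8958) = 3.8958 / 4.8958
theta = 0.7957

0.7957


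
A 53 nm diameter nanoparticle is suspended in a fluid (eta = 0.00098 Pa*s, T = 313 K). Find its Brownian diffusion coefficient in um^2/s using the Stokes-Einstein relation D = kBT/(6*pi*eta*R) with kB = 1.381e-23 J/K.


Radius R = 53/2 = 26.5 nm = 2.65e-08 m
D = kB*T / (6*pi*eta*R)
D = 1.381e-23 * 313 / (6 * pi * 0.00098 * 2.65e-08)
D = 8.83009e-12 m^2/s = 8.83 um^2/s

8.83


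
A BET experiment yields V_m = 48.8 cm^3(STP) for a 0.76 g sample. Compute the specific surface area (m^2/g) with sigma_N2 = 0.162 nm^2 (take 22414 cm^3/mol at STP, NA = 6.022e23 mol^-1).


Number of moles in monolayer = V_m / 22414 = 48.8 / 22414 = 0.00217721
Number of molecules = moles * NA = 0.00217721 * 6.022e23
SA = molecules * sigma / mass
SA = (48.8 / 22414) * 6.022e23 * 0.162e-18 / 0.76
SA = 279.5 m^2/g

279.5


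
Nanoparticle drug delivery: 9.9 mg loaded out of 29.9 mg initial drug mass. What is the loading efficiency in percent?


Drug loading efficiency = (drug loaded / drug initial) * 100
DLE = 9.9 / 29.9 * 100
DLE = 0.3311 * 100
DLE = 33.11%

33.11


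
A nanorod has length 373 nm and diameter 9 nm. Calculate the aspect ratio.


Aspect ratio AR = length / diameter
AR = 373 / 9
AR = 41.44

41.44


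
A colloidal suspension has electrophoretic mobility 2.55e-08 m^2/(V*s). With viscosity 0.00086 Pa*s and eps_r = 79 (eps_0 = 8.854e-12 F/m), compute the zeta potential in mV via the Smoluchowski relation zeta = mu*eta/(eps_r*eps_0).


Smoluchowski equation: zeta = mu * eta / (eps_r * eps_0)
zeta = 2.55e-08 * 0.00086 / (79 * 8.854e-12)
zeta = 0.031352 V = 31.35 mV

31.35


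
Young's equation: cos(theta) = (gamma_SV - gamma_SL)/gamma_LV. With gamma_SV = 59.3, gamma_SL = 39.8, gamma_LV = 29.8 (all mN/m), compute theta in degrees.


cos(theta) = (gamma_SV - gamma_SL) / gamma_LV
cos(theta) = (59.3 - 39.8) / 29.8
cos(theta) = 0.654362
theta = arccos(0.654362) = 49.13 degrees

49.13


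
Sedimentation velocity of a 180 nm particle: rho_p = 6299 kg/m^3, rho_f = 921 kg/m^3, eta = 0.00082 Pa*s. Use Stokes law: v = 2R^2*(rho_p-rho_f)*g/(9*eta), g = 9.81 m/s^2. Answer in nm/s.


Radius R = 180/2 nm = 9e-08 m
Density difference = 6299 - 921 = 5378 kg/m^3
v = 2 * R^2 * (rho_p - rho_f) * g / (9 * eta)
v = 2 * (9e-08)^2 * 5378 * 9.81 / (9 * 0.00082)
v = 1.15811e-07 m/s = 115.8106 nm/s

115.8106


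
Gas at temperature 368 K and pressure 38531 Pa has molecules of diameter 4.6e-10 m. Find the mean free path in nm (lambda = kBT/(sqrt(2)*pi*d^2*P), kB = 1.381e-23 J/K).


Mean free path: lambda = kB*T / (sqrt(2) * pi * d^2 * P)
lambda = 1.381e-23 * 368 / (sqrt(2) * pi * (4.6e-10)^2 * 38531)
lambda = 1.40298e-07 m
lambda = 140.3 nm

140.3


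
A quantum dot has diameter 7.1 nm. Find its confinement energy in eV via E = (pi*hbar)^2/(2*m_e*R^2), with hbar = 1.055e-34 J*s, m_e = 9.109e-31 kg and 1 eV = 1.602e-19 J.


Radius R = 7.1/2 = 3.55 nm = 3.55e-09 m
E = (pi * 1.055e-34)^2 / (2 * 9.109e-31 * (3.55e-09)^2)
E(J) = 4.78462e-21
E = E(J) / 1.602e-19 = 0.0299 eV

0.0299


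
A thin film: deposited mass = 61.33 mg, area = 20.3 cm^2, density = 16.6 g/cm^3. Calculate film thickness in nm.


Convert: m = 61.33 mg = 6.1330e-05 kg, A = 20.3 cm^2 = 2.0300e-03 m^2, rho = 16.6 g/cm^3 = 16600 kg/m^3
t = m / (A * rho)
t = 6.1330e-05 / (2.0300e-03 * 16600)
t = 1.8200e-06 m = 1820.0 nm

1820.0


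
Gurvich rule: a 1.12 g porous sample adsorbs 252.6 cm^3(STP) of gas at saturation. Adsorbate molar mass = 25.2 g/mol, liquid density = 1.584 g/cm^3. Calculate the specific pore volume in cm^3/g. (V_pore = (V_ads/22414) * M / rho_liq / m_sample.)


Moles adsorbed n = V_ads / 22414 = 252.6 / 22414 = 1.126974e-02 mol
Liquid volume V_liq = n * M / rho_liq = 1.126974e-02 * 25.2 / 1.584 = 0.17929 cm^3
Specific pore volume V_pore = V_liq / m_sample = 0.17929 / 1.12
V_pore = 0.1601 cm^3/g

0.1601


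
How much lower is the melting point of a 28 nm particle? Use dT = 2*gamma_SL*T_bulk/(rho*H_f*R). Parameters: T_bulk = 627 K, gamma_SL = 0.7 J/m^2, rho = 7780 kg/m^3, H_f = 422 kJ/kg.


Radius R = 28/2 = 14 nm = 1.4e-08 m
Convert H_f = 422 kJ/kg = 422000 J/kg
dT = 2 * gamma_SL * T_bulk / (rho * H_f * R)
dT = 2 * 0.7 * 627 / (7780 * 422000 * 1.4e-08)
dT = 19.1 K

19.1


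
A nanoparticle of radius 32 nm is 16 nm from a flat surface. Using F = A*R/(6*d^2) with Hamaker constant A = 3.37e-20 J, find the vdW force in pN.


Convert to SI: R = 32 nm = 3.2e-08 m, d = 16 nm = 1.6e-08 m
F = A * R / (6 * d^2)
F = 3.37e-20 * 3.2e-08 / (6 * (1.6e-08)^2)
F = 7.02083e-13 N = 0.702 pN

0.702


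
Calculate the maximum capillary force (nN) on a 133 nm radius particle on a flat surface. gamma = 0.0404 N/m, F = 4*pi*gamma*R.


Convert radius: R = 133 nm = 1.33e-07 m
F = 4 * pi * gamma * R
F = 4 * pi * 0.0404 * 1.33e-07
F = 6.75216e-08 N = 67.5216 nN

67.5216


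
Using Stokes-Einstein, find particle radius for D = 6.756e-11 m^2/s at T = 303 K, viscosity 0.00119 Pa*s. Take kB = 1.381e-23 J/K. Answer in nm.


Stokes-Einstein: R = kB*T / (6*pi*eta*D)
R = 1.381e-23 * 303 / (6 * pi * 0.00119 * 6.756e-11)
R = 2.7612e-09 m = 2.76 nm

2.76


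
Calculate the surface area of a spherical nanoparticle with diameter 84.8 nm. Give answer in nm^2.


Radius r = 84.8/2 = 42.4 nm
Surface area SA = 4 * pi * r^2
SA = 4 * pi * (42.4)^2
SA = 22591.32 nm^2

22591.32


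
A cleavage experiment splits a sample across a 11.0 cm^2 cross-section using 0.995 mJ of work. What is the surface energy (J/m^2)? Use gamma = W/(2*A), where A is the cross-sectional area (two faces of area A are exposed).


Convert: A = 11.0 cm^2 = 0.0011 m^2, W = 0.995 mJ = 0.000995 J
Cleaving exposes two faces of area A, so total new surface = 2*A and gamma = W / (2*A)
gamma = 0.000995 / (2 * 0.0011)
gamma = 0.452 J/m^2

0.452


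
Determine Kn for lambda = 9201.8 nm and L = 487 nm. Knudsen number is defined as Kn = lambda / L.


Knudsen number Kn = lambda / L
Kn = 9201.8 / 487
Kn = 18.8949

18.8949


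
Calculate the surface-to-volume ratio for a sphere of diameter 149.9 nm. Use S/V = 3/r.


Radius r = 149.9/2 = 74.95 nm
S/V = 3 / r = 3 / 74.95
S/V = 0.04 nm^-1

0.04


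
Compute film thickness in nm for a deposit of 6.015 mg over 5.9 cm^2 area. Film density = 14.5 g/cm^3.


Convert: m = 6.015 mg = 6.0150e-06 kg, A = 5.9 cm^2 = 5.9000e-04 m^2, rho = 14.5 g/cm^3 = 14500 kg/m^3
t = m / (A * rho)
t = 6.0150e-06 / (5.9000e-04 * 14500)
t = 7.0310e-07 m = 703.1 nm

703.1


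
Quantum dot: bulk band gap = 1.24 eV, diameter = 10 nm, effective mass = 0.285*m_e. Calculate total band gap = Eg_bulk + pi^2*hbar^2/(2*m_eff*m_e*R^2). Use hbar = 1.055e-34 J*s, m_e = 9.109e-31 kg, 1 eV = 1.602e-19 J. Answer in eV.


Radius R = 10/2 nm = 5e-09 m
Confinement energy dE = pi^2 * hbar^2 / (2 * m_eff * m_e * R^2)
dE = pi^2 * (1.055e-34)^2 / (2 * 0.285 * 9.109e-31 * (5e-09)^2) J, divided by 1.602e-19 J/eV
dE = 0.0528 eV
Total band gap = E_g(bulk) + dE = 1.24 + 0.0528 = 1.2928 eV

1.2928


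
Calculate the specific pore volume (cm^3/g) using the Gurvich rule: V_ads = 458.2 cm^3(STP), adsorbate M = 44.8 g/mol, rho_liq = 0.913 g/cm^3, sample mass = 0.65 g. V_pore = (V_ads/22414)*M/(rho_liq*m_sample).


Moles adsorbed n = V_ads / 22414 = 458.2 / 22414 = 2.044258e-02 mol
Liquid volume V_liq = n * M / rho_liq = 2.044258e-02 * 44.8 / 0.913 = 1.00310 cm^3
Specific pore volume V_pore = V_liq / m_sample = 1.00310 / 0.65
V_pore = 1.5432 cm^3/g

1.5432


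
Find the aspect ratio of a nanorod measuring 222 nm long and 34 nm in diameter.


Aspect ratio AR = length / diameter
AR = 222 / 34
AR = 6.53

6.53


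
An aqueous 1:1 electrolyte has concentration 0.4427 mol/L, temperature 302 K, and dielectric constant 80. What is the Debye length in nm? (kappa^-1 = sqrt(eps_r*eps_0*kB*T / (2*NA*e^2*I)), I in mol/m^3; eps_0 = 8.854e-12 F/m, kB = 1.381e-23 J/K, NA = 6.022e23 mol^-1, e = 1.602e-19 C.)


Ionic strength I = 0.4427 * 1^2 * 1000 = 442.7 mol/m^3
kappa^-1 = sqrt(80 * 8.854e-12 * 1.381e-23 * 302 / (2 * 6.022e23 * (1.602e-19)^2 * 442.7))
kappa^-1 = 0.465 nm

0.465


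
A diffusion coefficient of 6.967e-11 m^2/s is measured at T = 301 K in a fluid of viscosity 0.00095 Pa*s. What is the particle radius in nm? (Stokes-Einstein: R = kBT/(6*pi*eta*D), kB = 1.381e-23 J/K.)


Stokes-Einstein: R = kB*T / (6*pi*eta*D)
R = 1.381e-23 * 301 / (6 * pi * 0.00095 * 6.967e-11)
R = 3.33188e-09 m = 3.33 nm

3.33


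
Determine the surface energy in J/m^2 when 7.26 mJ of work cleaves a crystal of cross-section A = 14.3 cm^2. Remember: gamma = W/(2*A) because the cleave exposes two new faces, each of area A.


Convert: A = 14.3 cm^2 = 0.00143 m^2, W = 7.26 mJ = 0.00726 J
Cleaving exposes two faces of area A, so total new surface = 2*A and gamma = W / (2*A)
gamma = 0.00726 / (2 * 0.00143)
gamma = 2.538 J/m^2

2.538


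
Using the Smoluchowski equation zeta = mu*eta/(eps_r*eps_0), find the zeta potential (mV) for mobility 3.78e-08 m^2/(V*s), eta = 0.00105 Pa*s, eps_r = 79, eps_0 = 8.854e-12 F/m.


Smoluchowski equation: zeta = mu * eta / (eps_r * eps_0)
zeta = 3.78e-08 * 0.00105 / (79 * 8.854e-12)
zeta = 0.056743 V = 56.74 mV

56.74


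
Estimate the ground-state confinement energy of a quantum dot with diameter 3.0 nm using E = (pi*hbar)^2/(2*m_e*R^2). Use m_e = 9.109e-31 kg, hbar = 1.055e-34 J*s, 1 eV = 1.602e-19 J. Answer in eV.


Radius R = 3.0/2 = 1.5 nm = 1.5e-09 m
E = (pi * 1.055e-34)^2 / (2 * 9.109e-31 * (1.5e-09)^2)
E(J) = 2.67992e-20
E = E(J) / 1.602e-19 = 0.1673 eV

0.1673


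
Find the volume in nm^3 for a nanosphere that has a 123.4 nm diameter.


Radius r = 123.4/2 = 61.7 nm
Volume V = (4/3) * pi * r^3
V = (4/3) * pi * (61.7)^3
V = 983884.46 nm^3

983884.46


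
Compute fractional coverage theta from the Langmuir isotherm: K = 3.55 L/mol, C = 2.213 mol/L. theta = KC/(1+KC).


Langmuir isotherm: theta = K*C / (1 + K*C)
K*C = 3.55 * 2.213 = 7.85615
theta = 7.85615 / (1 + 7.85615) = 7.85615 / 8.85615
theta = 0.8871

0.8871


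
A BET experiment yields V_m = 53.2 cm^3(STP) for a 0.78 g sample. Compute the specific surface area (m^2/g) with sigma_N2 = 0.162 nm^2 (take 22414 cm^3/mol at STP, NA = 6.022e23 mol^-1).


Number of moles in monolayer = V_m / 22414 = 53.2 / 22414 = 0.00237352
Number of molecules = moles * NA = 0.00237352 * 6.022e23
SA = molecules * sigma / mass
SA = (53.2 / 22414) * 6.022e23 * 0.162e-18 / 0.78
SA = 296.9 m^2/g

296.9


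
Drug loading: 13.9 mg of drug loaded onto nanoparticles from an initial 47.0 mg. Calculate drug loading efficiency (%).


Drug loading efficiency = (drug loaded / drug initial) * 100
DLE = 13.9 / 47.0 * 100
DLE = 0.2957 * 100
DLE = 29.57%

29.57


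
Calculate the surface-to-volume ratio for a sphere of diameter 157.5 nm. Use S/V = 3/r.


Radius r = 157.5/2 = 78.75 nm
S/V = 3 / r = 3 / 78.75
S/V = 0.0381 nm^-1

0.0381


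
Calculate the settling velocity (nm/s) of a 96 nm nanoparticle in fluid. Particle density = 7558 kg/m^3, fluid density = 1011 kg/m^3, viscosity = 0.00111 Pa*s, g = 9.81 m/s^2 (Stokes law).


Radius R = 96/2 nm = 4.8e-08 m
Density difference = 7558 - 1011 = 6547 kg/m^3
v = 2 * R^2 * (rho_p - rho_f) * g / (9 * eta)
v = 2 * (4.8e-08)^2 * 6547 * 9.81 / (9 * 0.00111)
v = 2.9625e-08 m/s = 29.625 nm/s

29.625


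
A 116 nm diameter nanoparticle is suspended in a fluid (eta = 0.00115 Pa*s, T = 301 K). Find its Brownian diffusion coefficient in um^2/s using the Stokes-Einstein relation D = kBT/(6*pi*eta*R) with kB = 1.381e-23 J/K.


Radius R = 116/2 = 58 nm = 5.8e-08 m
D = kB*T / (6*pi*eta*R)
D = 1.381e-23 * 301 / (6 * pi * 0.00115 * 5.8e-08)
D = 3.30623e-12 m^2/s = 3.306 um^2/s

3.306


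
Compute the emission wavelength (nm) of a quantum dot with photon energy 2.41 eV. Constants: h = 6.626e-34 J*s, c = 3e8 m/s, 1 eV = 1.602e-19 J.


Convert energy: E = 2.41 eV = 2.41 * 1.602e-19 = 3.86082e-19 J
lambda = h*c / E = 6.626e-34 * 3e8 / 3.86082e-19
lambda = 5.14865e-07 m = 514.9 nm

514.9


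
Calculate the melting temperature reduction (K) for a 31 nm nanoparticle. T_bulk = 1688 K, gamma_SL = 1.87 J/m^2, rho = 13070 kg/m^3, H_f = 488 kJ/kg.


Radius R = 31/2 = 15.5 nm = 1.55e-08 m
Convert H_f = 488 kJ/kg = 488000 J/kg
dT = 2 * gamma_SL * T_bulk / (rho * H_f * R)
dT = 2 * 1.87 * 1688 / (13070 * 488000 * 1.55e-08)
dT = 63.9 K

63.9


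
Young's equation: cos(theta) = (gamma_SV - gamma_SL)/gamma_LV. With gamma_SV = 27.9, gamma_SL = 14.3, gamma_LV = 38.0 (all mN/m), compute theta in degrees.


cos(theta) = (gamma_SV - gamma_SL) / gamma_LV
cos(theta) = (27.9 - 14.3) / 38.0
cos(theta) = 0.357895
theta = arccos(0.357895) = 69.03 degrees

69.03


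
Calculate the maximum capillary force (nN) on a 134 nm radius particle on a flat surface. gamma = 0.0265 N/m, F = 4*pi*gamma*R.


Convert radius: R = 134 nm = 1.34e-07 m
F = 4 * pi * gamma * R
F = 4 * pi * 0.0265 * 1.34e-07
F = 4.46232e-08 N = 44.6232 nN

44.6232


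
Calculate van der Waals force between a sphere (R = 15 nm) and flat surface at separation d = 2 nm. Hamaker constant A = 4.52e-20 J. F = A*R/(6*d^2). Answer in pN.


Convert to SI: R = 15 nm = 1.5e-08 m, d = 2 nm = 2e-09 m
F = A * R / (6 * d^2)
F = 4.52e-20 * 1.5e-08 / (6 * (2e-09)^2)
F = 2.825e-11 N = 28.25 pN

28.25


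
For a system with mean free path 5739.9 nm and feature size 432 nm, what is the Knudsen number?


Knudsen number Kn = lambda / L
Kn = 5739.9 / 432
Kn = 13.2868

13.2868


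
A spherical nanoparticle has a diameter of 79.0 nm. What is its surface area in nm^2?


Radius r = 79.0/2 = 39.5 nm
Surface area SA = 4 * pi * r^2
SA = 4 * pi * (39.5)^2
SA = 19606.68 nm^2

19606.68


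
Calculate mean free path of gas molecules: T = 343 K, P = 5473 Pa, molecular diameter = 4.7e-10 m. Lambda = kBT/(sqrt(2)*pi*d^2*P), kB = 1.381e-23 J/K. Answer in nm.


Mean free path: lambda = kB*T / (sqrt(2) * pi * d^2 * P)
lambda = 1.381e-23 * 343 / (sqrt(2) * pi * (4.7e-10)^2 * 5473)
lambda = 8.81864e-07 m
lambda = 881.86 nm

881.86


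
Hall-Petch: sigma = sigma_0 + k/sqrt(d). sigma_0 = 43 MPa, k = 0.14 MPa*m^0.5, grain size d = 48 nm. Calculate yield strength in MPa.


d = 48 nm = 4.8e-08 m
sqrt(d) = 0.000219089
Hall-Petch contribution = k / sqrt(d) = 0.14 / 0.000219089 = 639.0 MPa
sigma = sigma_0 + k/sqrt(d) = 43 + 639.0 = 682.0 MPa

682.0


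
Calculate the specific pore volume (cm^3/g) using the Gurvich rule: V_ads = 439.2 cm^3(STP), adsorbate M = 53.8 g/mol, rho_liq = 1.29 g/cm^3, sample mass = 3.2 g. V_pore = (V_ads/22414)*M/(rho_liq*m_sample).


Moles adsorbed n = V_ads / 22414 = 439.2 / 22414 = 1.959490e-02 mol
Liquid volume V_liq = n * M / rho_liq = 1.959490e-02 * 53.8 / 1.29 = 0.81721 cm^3
Specific pore volume V_pore = V_liq / m_sample = 0.81721 / 3.2
V_pore = 0.2554 cm^3/g

0.2554


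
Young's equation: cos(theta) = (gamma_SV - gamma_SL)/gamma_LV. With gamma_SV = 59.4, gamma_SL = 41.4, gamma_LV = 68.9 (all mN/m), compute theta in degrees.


cos(theta) = (gamma_SV - gamma_SL) / gamma_LV
cos(theta) = (59.4 - 41.4) / 68.9
cos(theta) = 0.261248
theta = arccos(0.261248) = 74.86 degrees

74.86
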